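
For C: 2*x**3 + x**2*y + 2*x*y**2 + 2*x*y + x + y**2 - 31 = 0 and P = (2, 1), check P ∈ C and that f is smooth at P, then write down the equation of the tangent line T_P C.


Tangent line at P: 33*x + 18*y - 84 = 0.

Step 1: f(2, 1) = 0, so P lies on C.
Step 2: partial derivatives
  f_x(x, y) = 6*x**2 + 2*x*y + 2*y**2 + 2*y + 1, f_y(x, y) = x**2 + 4*x*y + 2*x + 2*y.
  f_x(P) = 33, f_y(P) = 18 (gradient nonzero, so P is smooth).
Step 3: tangent line at P: 33·(x − 2) + 18·(y − 1) = 0.
Expanding: 33*x + 18*y - 84 = 0.


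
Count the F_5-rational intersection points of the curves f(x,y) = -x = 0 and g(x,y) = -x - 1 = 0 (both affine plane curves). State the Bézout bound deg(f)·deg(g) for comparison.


Common zeros: ∅; count = 0; Bézout bound = 1.

deg(f) = 1, deg(g) = 1, so Bézout bound = 1.
Scan x ∈ F_5. For each x, list the y ∈ F_5 with f(x, y) ≡ 0 and those with g(x, y) ≡ 0 (mod 5); the common zeros in that column are the intersection.
  x = 0: f ≡ 0 at y ∈ {0, 1, 2, 3, 4}; g ≡ 0 at y ∈ ∅; common: ∅.
  x = 1: f ≡ 0 at y ∈ ∅; g ≡ 0 at y ∈ ∅; common: ∅.
  x = 2: f ≡ 0 at y ∈ ∅; g ≡ 0 at y ∈ ∅; common: ∅.
  x = 3: f ≡ 0 at y ∈ ∅; g ≡ 0 at y ∈ ∅; common: ∅.
  x = 4: f ≡ 0 at y ∈ ∅; g ≡ 0 at y ∈ {0, 1, 2, 3, 4}; common: ∅.
Collecting: common zeros = ∅, so the count is 0.
Comparison with the Bézout bound: 0 ≤ 1 = deg(f)·deg(g), as expected for curves with no common component (the affine F_5-count falls short of the bound because intersections may lie at infinity, over extension fields, or carry multiplicity).


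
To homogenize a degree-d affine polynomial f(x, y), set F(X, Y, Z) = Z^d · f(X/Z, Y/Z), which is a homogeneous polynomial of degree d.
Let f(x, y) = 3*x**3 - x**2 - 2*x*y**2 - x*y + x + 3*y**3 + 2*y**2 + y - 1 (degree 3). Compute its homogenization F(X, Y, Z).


F(X, Y, Z) = 3*X**3 - X**2*Z - 2*X*Y**2 - X*Y*Z + X*Z**2 + 3*Y**3 + 2*Y**2*Z + Y*Z**2 - Z**3

deg(f) = 3.
Substitute x = X/Z, y = Y/Z into f, then multiply by Z^3.
  monomial 3·x^3·y^0 ↦ 3·X^3·Y^0·Z^0.
  monomial -1·x^2·y^0 ↦ -1·X^2·Y^0·Z^1.
  monomial -2·x^1·y^2 ↦ -2·X^1·Y^2·Z^0.
  monomial -1·x^1·y^1 ↦ -1·X^1·Y^1·Z^1.
  monomial 1·x^1·y^0 ↦ 1·X^1·Y^0·Z^2.
  monomial 3·x^0·y^3 ↦ 3·X^0·Y^3·Z^0.
  monomial 2·x^0·y^2 ↦ 2·X^0·Y^2·Z^1.
  monomial 1·x^0·y^1 ↦ 1·X^0·Y^1·Z^2.
  monomial -1·x^0·y^0 ↦ -1·X^0·Y^0·Z^3.
Collecting: F(X, Y, Z) = 3*X**3 - X**2*Z - 2*X*Y**2 - X*Y*Z + X*Z**2 + 3*Y**3 + 2*Y**2*Z + Y*Z**2 - Z**3.


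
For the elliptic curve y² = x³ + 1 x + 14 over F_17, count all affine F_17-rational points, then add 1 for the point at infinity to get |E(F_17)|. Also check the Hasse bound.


Affine points = {(1, 4), (1, 13), (5, 5), (5, 12), (6, 7), (6, 10), (9, 2), (9, 15), (10, 2), (10, 15), (11, 8), (11, 9), (14, 1), (14, 16), (15, 2), (15, 15)}; affine count = 16; |E(F_17)| = 17.

Discriminant check: Δ ∝ 4a³ + 27b² = 4·1³ + 27·14² = 4·1 + 27·196 ≡ 9 (mod 17). Nonzero ⇒ E is nonsingular.
For each x ∈ F_17, compute rhs = x³ + 1·x + 14 mod 17, then count y ∈ F_17 with y² ≡ rhs.
  x = 0: rhs = 14, matching y values: none (0 points).
  x = 1: rhs = 16, matching y values: 4, 13 (2 points).
  x = 2: rhs = 7, matching y values: none (0 points).
  x = 3: rhs = 10, matching y values: none (0 points).
  x = 4: rhs = 14, matching y values: none (0 points).
  x = 5: rhs = 8, matching y values: 5, 12 (2 points).
  x = 6: rhs = 15, matching y values: 7, 10 (2 points).
  x = 7: rhs = 7, matching y values: none (0 points).
  x = 8: rhs = 7, matching y values: none (0 points).
  x = 9: rhs = 4, matching y values: 2, 15 (2 points).
  x = 10: rhs = 4, matching y values: 2, 15 (2 points).
  x = 11: rhs = 13, matching y values: 8, 9 (2 points).
  x = 12: rhs = 3, matching y values: none (0 points).
  x = 13: rhs = 14, matching y values: none (0 points).
  x = 14: rhs = 1, matching y values: 1, 16 (2 points).
  x = 15: rhs = 4, matching y values: 2, 15 (2 points).
  x = 16: rhs = 12, matching y values: none (0 points).
Total affine count: 16.
Full point count |E(F_17)| = 16 + 1 = 17.
Hasse bound: |17 − (17+1)| = |-1| = 1 ≤ 2√17 ≈ 8.2462 ✓.


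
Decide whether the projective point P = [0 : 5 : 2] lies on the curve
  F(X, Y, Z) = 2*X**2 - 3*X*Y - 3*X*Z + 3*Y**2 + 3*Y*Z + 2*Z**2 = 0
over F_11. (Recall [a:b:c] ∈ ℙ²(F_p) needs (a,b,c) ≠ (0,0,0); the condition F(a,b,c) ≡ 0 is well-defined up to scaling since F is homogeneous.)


F(0,5,2) ≡ 3 (mod 11); P is NOT on the curve.

Evaluate F(0, 5, 2) term-by-term (mod 11).
  2*X**2 ↦ 2·0·1·1 = 0
  -3*X*Y ↦ -3·0·5·1 = 0
  -3*X*Z ↦ -3·0·1·2 = 0
  3*Y**2 ↦ 3·1·25·1 = 75
  3*Y*Z ↦ 3·1·5·2 = 30
  2*Z**2 ↦ 2·1·1·4 = 8
Sum: F(0, 5, 2) = (0) + (0) + (0) + (75) + (30) + (8) = 113.
Reducing mod 11: 113 ≡ 3 (mod 11).
Since F(a, b, c) ≡ 3 ≠ 0 (mod 11), P does NOT lie on the curve.


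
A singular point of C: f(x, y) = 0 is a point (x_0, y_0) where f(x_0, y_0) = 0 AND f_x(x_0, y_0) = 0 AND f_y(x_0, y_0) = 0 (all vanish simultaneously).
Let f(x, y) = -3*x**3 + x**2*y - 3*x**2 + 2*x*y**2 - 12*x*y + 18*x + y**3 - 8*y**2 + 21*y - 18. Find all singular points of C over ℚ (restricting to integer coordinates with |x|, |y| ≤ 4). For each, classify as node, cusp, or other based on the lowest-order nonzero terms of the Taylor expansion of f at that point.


Singular points: {(0, 3)}; classification: cusp.

Compute partial derivatives:
  f_x = -9*x**2 + 2*x*y - 6*x + 2*y**2 - 12*y + 18.
  f_y = x**2 + 4*x*y - 12*x + 3*y**2 - 16*y + 21.
Scan x_0 ∈ {−4, ..., 4}. For each x_0, f_y(x_0, y) is a polynomial in y; find its integer roots y ∈ {−4, ..., 4}, then test f_x and f at those candidates.
  x = -4: f_y(-4, y) = 3*y**2 - 32*y + 85; no integer root y with |y| ≤ 4.
  x = -3: f_y(-3, y) = 3*y**2 - 28*y + 66; no integer root y with |y| ≤ 4.
  x = -2: f_y(-2, y) = 3*y**2 - 24*y + 49; no integer root y with |y| ≤ 4.
  x = -1: f_y(-1, y) = 3*y**2 - 20*y + 34; no integer root y with |y| ≤ 4.
  x = 0: f_y(0, y) = 3*y**2 - 16*y + 21; vanishes at y ∈ {3}. (0, 3): f_x = 0, f = 0 — SINGULAR.
  x = 1: f_y(1, y) = 3*y**2 - 12*y + 10; no integer root y with |y| ≤ 4.
  x = 2: f_y(2, y) = 3*y**2 - 8*y + 1; no integer root y with |y| ≤ 4.
  x = 3: f_y(3, y) = 3*y**2 - 4*y - 6; no integer root y with |y| ≤ 4.
  x = 4: f_y(4, y) = 3*y**2 - 11; no integer root y with |y| ≤ 4.
Only singular point on the grid: (0, 3).
Classify: substitute x = 0 + u, y = 3 + v and expand: f = -3*u**3 + u**2*v + 2*u*v**2 + v**3 + v**2.
No constant or linear terms (consistent with a singular point). Quadratic part: v**2. Cubic part: -3*u**3 + u**2*v + 2*u*v**2 + v**3.
The quadratic part v**2 is a perfect square, so there is a single (double) tangent line v = 0, i.e. y = 3. Restricting the cubic part to that line (v = 0) leaves -3*u**3 ≠ 0, so f is not divisible by v and the branch is v² ≈ 3*u**3 to lowest order — this is a cusp.
Classification: cusp.


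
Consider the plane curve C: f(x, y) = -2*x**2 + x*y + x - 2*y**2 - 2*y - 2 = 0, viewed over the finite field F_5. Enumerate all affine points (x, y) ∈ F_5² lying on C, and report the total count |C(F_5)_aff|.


Affine F_5-points: {(2, 1), (2, 4), (3, 4), (4, 0), (4, 1)}; count = 5.

For each of the 25 pairs (x, y) ∈ F_5², evaluate f(x, y) mod 5. Record the zeros.
  x = 0: [0↦3, 1↦4, 2↦1, 3↦4, 4↦3]  zeros at y ∈ ∅
  x = 1: [0↦2, 1↦4, 2↦2, 3↦1, 4↦1]  zeros at y ∈ ∅
  x = 2: [0↦2, 1↦0, 2↦4, 3↦4, 4↦0]  zeros at y ∈ {1, 4}
  x = 3: [0↦3, 1↦2, 2↦2, 3↦3, 4↦0]  zeros at y ∈ {4}
  x = 4: [0↦0, 1↦0, 2↦1, 3↦3, 4↦1]  zeros at y ∈ {0, 1}
Collecting zeros: affine points = {(2, 1), (2, 4), (3, 4), (4, 0), (4, 1)}.
Total count |C(F_5)_aff| = 5.


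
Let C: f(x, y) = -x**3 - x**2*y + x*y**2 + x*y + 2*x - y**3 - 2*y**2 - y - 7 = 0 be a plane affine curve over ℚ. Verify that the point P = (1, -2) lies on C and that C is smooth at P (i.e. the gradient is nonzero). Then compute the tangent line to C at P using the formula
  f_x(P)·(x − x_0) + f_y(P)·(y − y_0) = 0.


Tangent line at P: 5*x - 9*y - 23 = 0.

Step 1: f(1, -2) = 0, so P lies on C.
Step 2: partial derivatives
  f_x(x, y) = -3*x**2 - 2*x*y + y**2 + y + 2, f_y(x, y) = -x**2 + 2*x*y + x - 3*y**2 - 4*y - 1.
  f_x(P) = 5, f_y(P) = -9 (gradient nonzero, so P is smooth).
Step 3: tangent line at P: 5·(x − 1) + -9·(y − -2) = 0.
Expanding: 5*x - 9*y - 23 = 0.


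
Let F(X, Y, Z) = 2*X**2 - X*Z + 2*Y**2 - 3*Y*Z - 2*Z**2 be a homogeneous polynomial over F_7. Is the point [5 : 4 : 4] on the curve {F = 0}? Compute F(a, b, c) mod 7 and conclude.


F(5,4,4) ≡ 3 (mod 7); P is NOT on the curve.

Evaluate F(5, 4, 4) term-by-term (mod 7).
  2*X**2 ↦ 2·25·1·1 = 50
  -X*Z ↦ -1·5·1·4 = -20
  2*Y**2 ↦ 2·1·16·1 = 32
  -3*Y*Z ↦ -3·1·4·4 = -48
  -2*Z**2 ↦ -2·1·1·16 = -32
Sum: F(5, 4, 4) = (50) + (-20) + (32) + (-48) + (-32) = -18.
Reducing mod 7: -18 ≡ 3 (mod 7).
Since F(a, b, c) ≡ 3 ≠ 0 (mod 7), P does NOT lie on the curve.


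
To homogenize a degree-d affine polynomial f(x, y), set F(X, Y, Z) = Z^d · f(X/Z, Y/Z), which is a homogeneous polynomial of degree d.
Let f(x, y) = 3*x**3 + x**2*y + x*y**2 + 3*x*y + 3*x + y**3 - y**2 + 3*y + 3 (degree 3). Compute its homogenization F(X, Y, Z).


F(X, Y, Z) = 3*X**3 + X**2*Y + X*Y**2 + 3*X*Y*Z + 3*X*Z**2 + Y**3 - Y**2*Z + 3*Y*Z**2 + 3*Z**3

deg(f) = 3.
Substitute x = X/Z, y = Y/Z into f, then multiply by Z^3.
  monomial 3·x^3·y^0 ↦ 3·X^3·Y^0·Z^0.
  monomial 1·x^2·y^1 ↦ 1·X^2·Y^1·Z^0.
  monomial 1·x^1·y^2 ↦ 1·X^1·Y^2·Z^0.
  monomial 3·x^1·y^1 ↦ 3·X^1·Y^1·Z^1.
  monomial 3·x^1·y^0 ↦ 3·X^1·Y^0·Z^2.
  monomial 1·x^0·y^3 ↦ 1·X^0·Y^3·Z^0.
  monomial -1·x^0·y^2 ↦ -1·X^0·Y^2·Z^1.
  monomial 3·x^0·y^1 ↦ 3·X^0·Y^1·Z^2.
  monomial 3·x^0·y^0 ↦ 3·X^0·Y^0·Z^3.
Collecting: F(X, Y, Z) = 3*X**3 + X**2*Y + X*Y**2 + 3*X*Y*Z + 3*X*Z**2 + Y**3 - Y**2*Z + 3*Y*Z**2 + 3*Z**3.


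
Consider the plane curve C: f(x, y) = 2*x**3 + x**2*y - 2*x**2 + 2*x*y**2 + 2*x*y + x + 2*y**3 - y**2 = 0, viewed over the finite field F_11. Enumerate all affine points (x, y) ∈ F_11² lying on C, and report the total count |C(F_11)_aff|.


Affine F_11-points: {(0, 0), (0, 6), (7, 5), (8, 1), (9, 4), (9, 5), (9, 10), (10, 5)}; count = 8.

For each of the 121 pairs (x, y) ∈ F_11², evaluate f(x, y) mod 11. Record the zeros.
  x = 0: [0↦0, 1↦1, 2↦1, 3↦1, 4↦2, 5↦5, 6↦0, 7↦10, 8↦3, 9↦2, 10↦8]  zeros at y ∈ {0, 6}
  x = 1: [0↦1, 1↦7, 2↦5, 3↦7, 4↦3, 5↦5, 6↦3, 7↦9, 8↦2, 9↦5, 10↦8]  zeros at y ∈ ∅
  x = 2: [0↦10, 1↦1, 2↦10, 3↦5, 4↦9, 5↦1, 6↦4, 7↦8, 8↦3, 9↦1, 10↦3]  zeros at y ∈ ∅
  x = 3: [0↦6, 1↦6, 2↦6, 3↦7, 4↦10, 5↦5, 6↦4, 7↦8, 8↦7, 9↦2, 10↦5]  zeros at y ∈ ∅
  x = 4: [0↦1, 1↦1, 2↦5, 3↦3, 4↦7, 5↦7, 6↦4, 7↦10, 8↦4, 9↦9, 10↦4]  zeros at y ∈ ∅
  x = 5: [0↦7, 1↦9, 2↦8, 3↦5, 4↦1, 5↦8, 6↦5, 7↦4, 8↦6, 9↦1, 10↦1]  zeros at y ∈ ∅
  x = 6: [0↦3, 1↦9, 2↦5, 3↦3, 4↦4, 5↦9, 6↦8, 7↦2, 8↦3, 9↦1, 10↦8]  zeros at y ∈ ∅
  x = 7: [0↦1, 1↦2, 2↦8, 3↦9, 4↦6, 5↦0, 6↦3, 7↦5, 8↦7, 9↦10, 10↦4]  zeros at y ∈ {5}
  x = 8: [0↦2, 1↦0, 2↦7, 3↦2, 4↦8, 5↦4, 6↦2, 7↦3, 8↦8, 9↦7, 10↦1]  zeros at y ∈ {1}
  x = 9: [0↦7, 1↦4, 2↦3, 3↦5, 4↦0, 5↦0, 6↦6, 7↦8, 8↦7, 9↦4, 10↦0]  zeros at y ∈ {4, 5, 10}
  x = 10: [0↦6, 1↦4, 2↦8, 3↦8, 4↦5, 5↦0, 6↦5, 7↦10, 8↦5, 9↦2, 10↦2]  zeros at y ∈ {5}
Collecting zeros: affine points = {(0, 0), (0, 6), (7, 5), (8, 1), (9, 4), (9, 5), (9, 10), (10, 5)}.
Total count |C(F_11)_aff| = 8.


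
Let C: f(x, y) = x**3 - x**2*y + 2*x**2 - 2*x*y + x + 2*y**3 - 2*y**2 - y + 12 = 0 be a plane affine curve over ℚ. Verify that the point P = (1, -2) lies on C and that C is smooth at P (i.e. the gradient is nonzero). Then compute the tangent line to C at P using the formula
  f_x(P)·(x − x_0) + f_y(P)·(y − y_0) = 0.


Tangent line at P: 16*x + 28*y + 40 = 0.

Step 1: f(1, -2) = 0, so P lies on C.
Step 2: partial derivatives
  f_x(x, y) = 3*x**2 - 2*x*y + 4*x - 2*y + 1, f_y(x, y) = -x**2 - 2*x + 6*y**2 - 4*y - 1.
  f_x(P) = 16, f_y(P) = 28 (gradient nonzero, so P is smooth).
Step 3: tangent line at P: 16·(x − 1) + 28·(y − -2) = 0.
Expanding: 16*x + 28*y + 40 = 0.


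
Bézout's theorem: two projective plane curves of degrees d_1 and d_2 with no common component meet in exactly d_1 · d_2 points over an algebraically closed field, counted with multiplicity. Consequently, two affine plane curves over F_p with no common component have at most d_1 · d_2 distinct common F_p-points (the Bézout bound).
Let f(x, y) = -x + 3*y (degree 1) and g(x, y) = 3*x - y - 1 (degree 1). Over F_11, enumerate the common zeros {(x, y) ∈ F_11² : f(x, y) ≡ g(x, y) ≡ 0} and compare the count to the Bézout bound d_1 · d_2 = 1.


Common zeros: {(10, 7)}; count = 1; Bézout bound = 1.

deg(f) = 1, deg(g) = 1, so Bézout bound = 1.
Scan x ∈ F_11. For each x, list the y ∈ F_11 with f(x, y) ≡ 0 and those with g(x, y) ≡ 0 (mod 11); the common zeros in that column are the intersection.
  x = 0: f ≡ 0 at y ∈ {0}; g ≡ 0 at y ∈ {10}; common: ∅.
  x = 1: f ≡ 0 at y ∈ {4}; g ≡ 0 at y ∈ {2}; common: ∅.
  x = 2: f ≡ 0 at y ∈ {8}; g ≡ 0 at y ∈ {5}; common: ∅.
  x = 3: f ≡ 0 at y ∈ {1}; g ≡ 0 at y ∈ {8}; common: ∅.
  x = 4: f ≡ 0 at y ∈ {5}; g ≡ 0 at y ∈ {0}; common: ∅.
  x = 5: f ≡ 0 at y ∈ {9}; g ≡ 0 at y ∈ {3}; common: ∅.
  x = 6: f ≡ 0 at y ∈ {2}; g ≡ 0 at y ∈ {6}; common: ∅.
  x = 7: f ≡ 0 at y ∈ {6}; g ≡ 0 at y ∈ {9}; common: ∅.
  x = 8: f ≡ 0 at y ∈ {10}; g ≡ 0 at y ∈ {1}; common: ∅.
  x = 9: f ≡ 0 at y ∈ {3}; g ≡ 0 at y ∈ {4}; common: ∅.
  x = 10: f ≡ 0 at y ∈ {7}; g ≡ 0 at y ∈ {7}; common: {7}.
Collecting: common zeros = {(10, 7)}, so the count is 1.
Comparison with the Bézout bound: 1 ≤ 1 = deg(f)·deg(g), as expected for curves with no common component (the bound is attained).


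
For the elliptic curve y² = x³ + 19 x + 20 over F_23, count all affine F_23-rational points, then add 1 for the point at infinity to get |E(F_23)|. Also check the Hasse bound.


Affine points = {(3, 9), (3, 14), (7, 6), (7, 17), (9, 0), (13, 7), (13, 16), (15, 0), (16, 2), (16, 21), (17, 9), (17, 14), (19, 8), (19, 15), (22, 0)}; affine count = 15; |E(F_23)| = 16.

Discriminant check: Δ ∝ 4a³ + 27b² = 4·19³ + 27·20² = 4·6859 + 27·400 ≡ 10 (mod 23). Nonzero ⇒ E is nonsingular.
For each x ∈ F_23, compute rhs = x³ + 19·x + 20 mod 23, then count y ∈ F_23 with y² ≡ rhs.
  x = 0: rhs = 20, matching y values: none (0 points).
  x = 1: rhs = 17, matching y values: none (0 points).
  x = 2: rhs = 20, matching y values: none (0 points).
  x = 3: rhs = 12, matching y values: 9, 14 (2 points).
  x = 4: rhs = 22, matching y values: none (0 points).
  x = 5: rhs = 10, matching y values: none (0 points).
  x = 6: rhs = 5, matching y values: none (0 points).
  x = 7: rhs = 13, matching y values: 6, 17 (2 points).
  x = 8: rhs = 17, matching y values: none (0 points).
  x = 9: rhs = 0, matching y values: 0 (1 points).
  x = 10: rhs = 14, matching y values: none (0 points).
  x = 11: rhs = 19, matching y values: none (0 points).
  x = 12: rhs = 21, matching y values: none (0 points).
  x = 13: rhs = 3, matching y values: 7, 16 (2 points).
  x = 14: rhs = 17, matching y values: none (0 points).
  x = 15: rhs = 0, matching y values: 0 (1 points).
  x = 16: rhs = 4, matching y values: 2, 21 (2 points).
  x = 17: rhs = 12, matching y values: 9, 14 (2 points).
  x = 18: rhs = 7, matching y values: none (0 points).
  x = 19: rhs = 18, matching y values: 8, 15 (2 points).
  x = 20: rhs = 5, matching y values: none (0 points).
  x = 21: rhs = 20, matching y values: none (0 points).
  x = 22: rhs = 0, matching y values: 0 (1 points).
Total affine count: 15.
Full point count |E(F_23)| = 15 + 1 = 16.
Hasse bound: |16 − (23+1)| = |-8| = 8 ≤ 2√23 ≈ 9.5917 ✓.


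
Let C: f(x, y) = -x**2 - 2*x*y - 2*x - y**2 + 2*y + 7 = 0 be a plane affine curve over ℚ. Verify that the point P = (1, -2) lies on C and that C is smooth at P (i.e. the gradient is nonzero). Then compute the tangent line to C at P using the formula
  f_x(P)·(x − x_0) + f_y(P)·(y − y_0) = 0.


Tangent line at P: 4*y + 8 = 0.

Step 1: f(1, -2) = 0, so P lies on C.
Step 2: partial derivatives
  f_x(x, y) = -2*x - 2*y - 2, f_y(x, y) = -2*x - 2*y + 2.
  f_x(P) = 0, f_y(P) = 4 (gradient nonzero, so P is smooth).
Step 3: tangent line at P: 0·(x − 1) + 4·(y − -2) = 0.
Expanding: 4*y + 8 = 0.


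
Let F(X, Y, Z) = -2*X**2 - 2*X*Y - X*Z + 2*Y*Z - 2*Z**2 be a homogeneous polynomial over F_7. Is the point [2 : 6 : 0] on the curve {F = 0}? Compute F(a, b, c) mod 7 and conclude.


F(2,6,0) ≡ 3 (mod 7); P is NOT on the curve.

Evaluate F(2, 6, 0) term-by-term (mod 7).
  -2*X**2 ↦ -2·4·1·1 = -8
  -2*X*Y ↦ -2·2·6·1 = -24
  -X*Z ↦ -1·2·1·0 = 0
  2*Y*Z ↦ 2·1·6·0 = 0
  -2*Z**2 ↦ -2·1·1·0 = 0
Sum: F(2, 6, 0) = (-8) + (-24) + (0) + (0) + (0) = -32.
Reducing mod 7: -32 ≡ 3 (mod 7).
Since F(a, b, c) ≡ 3 ≠ 0 (mod 7), P does NOT lie on the curve.


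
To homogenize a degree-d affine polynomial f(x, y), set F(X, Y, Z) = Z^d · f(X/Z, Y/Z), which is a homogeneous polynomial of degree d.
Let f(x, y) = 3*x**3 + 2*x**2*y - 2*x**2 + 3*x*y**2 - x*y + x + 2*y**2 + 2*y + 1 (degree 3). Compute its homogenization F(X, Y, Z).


F(X, Y, Z) = 3*X**3 + 2*X**2*Y - 2*X**2*Z + 3*X*Y**2 - X*Y*Z + X*Z**2 + 2*Y**2*Z + 2*Y*Z**2 + Z**3

deg(f) = 3.
Substitute x = X/Z, y = Y/Z into f, then multiply by Z^3.
  monomial 3·x^3·y^0 ↦ 3·X^3·Y^0·Z^0.
  monomial 2·x^2·y^1 ↦ 2·X^2·Y^1·Z^0.
  monomial -2·x^2·y^0 ↦ -2·X^2·Y^0·Z^1.
  monomial 3·x^1·y^2 ↦ 3·X^1·Y^2·Z^0.
  monomial -1·x^1·y^1 ↦ -1·X^1·Y^1·Z^1.
  monomial 1·x^1·y^0 ↦ 1·X^1·Y^0·Z^2.
  monomial 2·x^0·y^2 ↦ 2·X^0·Y^2·Z^1.
  monomial 2·x^0·y^1 ↦ 2·X^0·Y^1·Z^2.
  monomial 1·x^0·y^0 ↦ 1·X^0·Y^0·Z^3.
Collecting: F(X, Y, Z) = 3*X**3 + 2*X**2*Y - 2*X**2*Z + 3*X*Y**2 - X*Y*Z + X*Z**2 + 2*Y**2*Z + 2*Y*Z**2 + Z**3.


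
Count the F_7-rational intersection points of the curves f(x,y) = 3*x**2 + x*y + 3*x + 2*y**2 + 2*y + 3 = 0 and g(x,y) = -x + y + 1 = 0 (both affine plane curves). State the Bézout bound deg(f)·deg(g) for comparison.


Common zeros: ∅; count = 0; Bézout bound = 2.

deg(f) = 2, deg(g) = 1, so Bézout bound = 2.
Scan x ∈ F_7. For each x, list the y ∈ F_7 with f(x, y) ≡ 0 and those with g(x, y) ≡ 0 (mod 7); the common zeros in that column are the intersection.
  x = 0: f ≡ 0 at y ∈ {1, 5}; g ≡ 0 at y ∈ {6}; common: ∅.
  x = 1: f ≡ 0 at y ∈ {1}; g ≡ 0 at y ∈ {0}; common: ∅.
  x = 2: f ≡ 0 at y ∈ {0, 5}; g ≡ 0 at y ∈ {1}; common: ∅.
  x = 3: f ≡ 0 at y ∈ {4}; g ≡ 0 at y ∈ {2}; common: ∅.
  x = 4: f ≡ 0 at y ∈ {0, 4}; g ≡ 0 at y ∈ {3}; common: ∅.
  x = 5: f ≡ 0 at y ∈ ∅; g ≡ 0 at y ∈ {4}; common: ∅.
  x = 6: f ≡ 0 at y ∈ ∅; g ≡ 0 at y ∈ {5}; common: ∅.
Collecting: common zeros = ∅, so the count is 0.
Comparison with the Bézout bound: 0 ≤ 2 = deg(f)·deg(g), as expected for curves with no common component (the affine F_7-count falls short of the bound because intersections may lie at infinity, over extension fields, or carry multiplicity).


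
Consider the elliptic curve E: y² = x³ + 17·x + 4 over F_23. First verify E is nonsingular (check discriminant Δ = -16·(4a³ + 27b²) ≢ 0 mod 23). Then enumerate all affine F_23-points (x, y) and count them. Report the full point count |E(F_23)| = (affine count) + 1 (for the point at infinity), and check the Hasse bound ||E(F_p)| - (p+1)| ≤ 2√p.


Affine points = {(0, 2), (0, 21), (2, 0), (3, 6), (3, 17), (6, 0), (7, 11), (7, 12), (8, 10), (8, 13), (9, 9), (9, 14), (10, 1), (10, 22), (11, 2), (11, 21), (12, 2), (12, 21), (15, 0), (16, 5), (16, 18), (17, 10), (17, 13), (18, 1), (18, 22), (20, 8), (20, 15), (21, 10), (21, 13), (22, 3), (22, 20)}; affine count = 31; |E(F_23)| = 32.

Discriminant check: Δ ∝ 4a³ + 27b² = 4·17³ + 27·4² = 4·4913 + 27·16 ≡ 5 (mod 23). Nonzero ⇒ E is nonsingular.
For each x ∈ F_23, compute rhs = x³ + 17·x + 4 mod 23, then count y ∈ F_23 with y² ≡ rhs.
  x = 0: rhs = 4, matching y values: 2, 21 (2 points).
  x = 1: rhs = 22, matching y values: none (0 points).
  x = 2: rhs = 0, matching y values: 0 (1 points).
  x = 3: rhs = 13, matching y values: 6, 17 (2 points).
  x = 4: rhs = 21, matching y values: none (0 points).
  x = 5: rhs = 7, matching y values: none (0 points).
  x = 6: rhs = 0, matching y values: 0 (1 points).
  x = 7: rhs = 6, matching y values: 11, 12 (2 points).
  x = 8: rhs = 8, matching y values: 10, 13 (2 points).
  x = 9: rhs = 12, matching y values: 9, 14 (2 points).
  x = 10: rhs = 1, matching y values: 1, 22 (2 points).
  x = 11: rhs = 4, matching y values: 2, 21 (2 points).
  x = 12: rhs = 4, matching y values: 2, 21 (2 points).
  x = 13: rhs = 7, matching y values: none (0 points).
  x = 14: rhs = 19, matching y values: none (0 points).
  x = 15: rhs = 0, matching y values: 0 (1 points).
  x = 16: rhs = 2, matching y values: 5, 18 (2 points).
  x = 17: rhs = 8, matching y values: 10, 13 (2 points).
  x = 18: rhs = 1, matching y values: 1, 22 (2 points).
  x = 19: rhs = 10, matching y values: none (0 points).
  x = 20: rhs = 18, matching y values: 8, 15 (2 points).
  x = 21: rhs = 8, matching y values: 10, 13 (2 points).
  x = 22: rhs = 9, matching y values: 3, 20 (2 points).
Total affine count: 31.
Full point count |E(F_23)| = 31 + 1 = 32.
Hasse bound: |32 − (23+1)| = |8| = 8 ≤ 2√23 ≈ 9.5917 ✓.


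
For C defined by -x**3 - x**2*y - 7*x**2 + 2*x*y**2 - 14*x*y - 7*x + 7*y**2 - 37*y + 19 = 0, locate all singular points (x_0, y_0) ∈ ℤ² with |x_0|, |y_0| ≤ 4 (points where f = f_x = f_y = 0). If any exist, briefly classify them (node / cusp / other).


Singular points: {(-3, 2)}; classification: cusp.

Compute partial derivatives:
  f_x = -3*x**2 - 2*x*y - 14*x + 2*y**2 - 14*y - 7.
  f_y = -x**2 + 4*x*y - 14*x + 14*y - 37.
Scan x_0 ∈ {−4, ..., 4}. For each x_0, f_y(x_0, y) is a polynomial in y; find its integer roots y ∈ {−4, ..., 4}, then test f_x and f at those candidates.
  x = -4: f_y(-4, y) = 3 - 2*y; no integer root y with |y| ≤ 4.
  x = -3: f_y(-3, y) = 2*y - 4; vanishes at y ∈ {2}. (-3, 2): f_x = 0, f = 0 — SINGULAR.
  x = -2: f_y(-2, y) = 6*y - 13; no integer root y with |y| ≤ 4.
  x = -1: f_y(-1, y) = 10*y - 24; no integer root y with |y| ≤ 4.
  x = 0: f_y(0, y) = 14*y - 37; no integer root y with |y| ≤ 4.
  x = 1: f_y(1, y) = 18*y - 52; no integer root y with |y| ≤ 4.
  x = 2: f_y(2, y) = 22*y - 69; no integer root y with |y| ≤ 4.
  x = 3: f_y(3, y) = 26*y - 88; no integer root y with |y| ≤ 4.
  x = 4: f_y(4, y) = 30*y - 109; no integer root y with |y| ≤ 4.
Only singular point on the grid: (-3, 2).
Classify: substitute x = -3 + u, y = 2 + v and expand: f = -u**3 - u**2*v + 2*u*v**2 + v**2.
No constant or linear terms (consistent with a singular point). Quadratic part: v**2. Cubic part: -u**3 - u**2*v + 2*u*v**2.
The quadratic part v**2 is a perfect square, so there is a single (double) tangent line v = 0, i.e. y = 2. Restricting the cubic part to that line (v = 0) leaves -u**3 ≠ 0, so f is not divisible by v and the branch is v² ≈ u**3 to lowest order — this is a cusp.
Classification: cusp.


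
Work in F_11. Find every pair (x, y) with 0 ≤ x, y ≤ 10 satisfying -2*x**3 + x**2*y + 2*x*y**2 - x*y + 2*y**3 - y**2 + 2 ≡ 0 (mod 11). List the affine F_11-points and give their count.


Affine F_11-points: {(1, 0), (1, 5), (2, 9), (3, 10), (6, 3), (6, 9), (6, 10), (7, 1), (7, 10), (8, 6), (9, 8)}; count = 11.

For each of the 121 pairs (x, y) ∈ F_11², evaluate f(x, y) mod 11. Record the zeros.
  x = 0: [0↦2, 1↦3, 2↦3, 3↦3, 4↦4, 5↦7, 6↦2, 7↦1, 8↦5, 9↦4, 10↦10]  zeros at y ∈ ∅
  x = 1: [0↦0, 1↦3, 2↦9, 3↦8, 4↦1, 5↦0, 6↦6, 7↦9, 8↦10, 9↦10, 10↦10]  zeros at y ∈ {0, 5}
  x = 2: [0↦8, 1↦4, 2↦7, 3↦7, 4↦5, 5↦2, 6↦10, 7↦8, 8↦8, 9↦0, 10↦7]  zeros at y ∈ {9}
  x = 3: [0↦3, 1↦5, 2↦7, 3↦10, 4↦4, 5↦1, 6↦2, 7↦8, 8↦9, 9↦6, 10↦0]  zeros at y ∈ {10}
  x = 4: [0↦6, 1↦5, 2↦8, 3↦5, 4↦8, 5↦7, 6↦3, 7↦8, 8↦1, 9↦5, 10↦10]  zeros at y ∈ ∅
  x = 5: [0↦5, 1↦3, 2↦9, 3↦2, 4↦5, 5↦8, 6↦1, 7↦7, 8↦5, 9↦7, 10↦3]  zeros at y ∈ ∅
  x = 6: [0↦10, 1↦9, 2↦9, 3↦0, 4↦5, 5↦3, 6↦6, 7↦4, 8↦9, 9↦0, 10↦0]  zeros at y ∈ {3, 9, 10}
  x = 7: [0↦9, 1↦0, 2↦7, 3↦9, 4↦7, 5↦2, 6↦6, 7↦9, 8↦1, 9↦5, 10↦0]  zeros at y ∈ {1, 10}
  x = 8: [0↦1, 1↦8, 2↦2, 3↦6, 4↦10, 5↦4, 6↦0, 7↦10, 8↦2, 9↦10, 10↦2]  zeros at y ∈ {6}
  x = 9: [0↦7, 1↦10, 2↦4, 3↦1, 4↦2, 5↦8, 6↦9, 7↦6, 8↦0, 9↦3, 10↦5]  zeros at y ∈ {8}
  x = 10: [0↦4, 1↦5, 2↦1, 3↦4, 4↦4, 5↦2, 6↦10, 7↦7, 8↦5, 9↦5, 10↦8]  zeros at y ∈ ∅
Collecting zeros: affine points = {(1, 0), (1, 5), (2, 9), (3, 10), (6, 3), (6, 9), (6, 10), (7, 1), (7, 10), (8, 6), (9, 8)}.
Total count |C(F_11)_aff| = 11.


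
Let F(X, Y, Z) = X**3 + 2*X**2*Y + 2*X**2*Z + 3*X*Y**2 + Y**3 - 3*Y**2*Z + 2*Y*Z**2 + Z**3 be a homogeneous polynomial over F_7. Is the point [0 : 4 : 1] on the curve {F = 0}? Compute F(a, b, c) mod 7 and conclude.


F(0,4,1) ≡ 4 (mod 7); P is NOT on the curve.

Evaluate F(0, 4, 1) term-by-term (mod 7).
  X**3 ↦ 1·0·1·1 = 0
  2*X**2*Y ↦ 2·0·4·1 = 0
  2*X**2*Z ↦ 2·0·1·1 = 0
  3*X*Y**2 ↦ 3·0·16·1 = 0
  Y**3 ↦ 1·1·64·1 = 64
  -3*Y**2*Z ↦ -3·1·16·1 = -48
  2*Y*Z**2 ↦ 2·1·4·1 = 8
  Z**3 ↦ 1·1·1·1 = 1
Sum: F(0, 4, 1) = (0) + (0) + (0) + (0) + (64) + (-48) + (8) + (1) = 25.
Reducing mod 7: 25 ≡ 4 (mod 7).
Since F(a, b, c) ≡ 4 ≠ 0 (mod 7), P does NOT lie on the curve.


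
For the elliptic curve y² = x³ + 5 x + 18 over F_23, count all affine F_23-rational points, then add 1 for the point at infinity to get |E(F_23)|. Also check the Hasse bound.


Affine points = {(0, 8), (0, 15), (1, 1), (1, 22), (2, 6), (2, 17), (8, 8), (8, 15), (11, 1), (11, 22), (12, 9), (12, 14), (13, 7), (13, 16), (14, 7), (14, 16), (15, 8), (15, 15), (16, 10), (16, 13), (17, 5), (17, 18), (18, 11), (18, 12), (19, 7), (19, 16), (21, 0), (22, 9), (22, 14)}; affine count = 29; |E(F_23)| = 30.

Discriminant check: Δ ∝ 4a³ + 27b² = 4·5³ + 27·18² = 4·125 + 27·324 ≡ 2 (mod 23). Nonzero ⇒ E is nonsingular.
For each x ∈ F_23, compute rhs = x³ + 5·x + 18 mod 23, then count y ∈ F_23 with y² ≡ rhs.
  x = 0: rhs = 18, matching y values: 8, 15 (2 points).
  x = 1: rhs = 1, matching y values: 1, 22 (2 points).
  x = 2: rhs = 13, matching y values: 6, 17 (2 points).
  x = 3: rhs = 14, matching y values: none (0 points).
  x = 4: rhs = 10, matching y values: none (0 points).
  x = 5: rhs = 7, matching y values: none (0 points).
  x = 6: rhs = 11, matching y values: none (0 points).
  x = 7: rhs = 5, matching y values: none (0 points).
  x = 8: rhs = 18, matching y values: 8, 15 (2 points).
  x = 9: rhs = 10, matching y values: none (0 points).
  x = 10: rhs = 10, matching y values: none (0 points).
  x = 11: rhs = 1, matching y values: 1, 22 (2 points).
  x = 12: rhs = 12, matching y values: 9, 14 (2 points).
  x = 13: rhs = 3, matching y values: 7, 16 (2 points).
  x = 14: rhs = 3, matching y values: 7, 16 (2 points).
  x = 15: rhs = 18, matching y values: 8, 15 (2 points).
  x = 16: rhs = 8, matching y values: 10, 13 (2 points).
  x = 17: rhs = 2, matching y values: 5, 18 (2 points).
  x = 18: rhs = 6, matching y values: 11, 12 (2 points).
  x = 19: rhs = 3, matching y values: 7, 16 (2 points).
  x = 20: rhs = 22, matching y values: none (0 points).
  x = 21: rhs = 0, matching y values: 0 (1 points).
  x = 22: rhs = 12, matching y values: 9, 14 (2 points).
Total affine count: 29.
Full point count |E(F_23)| = 29 + 1 = 30.
Hasse bound: |30 − (23+1)| = |6| = 6 ≤ 2√23 ≈ 9.5917 ✓.


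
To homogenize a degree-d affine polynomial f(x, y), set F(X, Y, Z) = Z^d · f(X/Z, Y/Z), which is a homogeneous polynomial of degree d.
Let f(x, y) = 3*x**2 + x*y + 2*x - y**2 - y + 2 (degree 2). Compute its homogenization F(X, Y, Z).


F(X, Y, Z) = 3*X**2 + X*Y + 2*X*Z - Y**2 - Y*Z + 2*Z**2

deg(f) = 2.
Substitute x = X/Z, y = Y/Z into f, then multiply by Z^2.
  monomial 3·x^2·y^0 ↦ 3·X^2·Y^0·Z^0.
  monomial 1·x^1·y^1 ↦ 1·X^1·Y^1·Z^0.
  monomial 2·x^1·y^0 ↦ 2·X^1·Y^0·Z^1.
  monomial -1·x^0·y^2 ↦ -1·X^0·Y^2·Z^0.
  monomial -1·x^0·y^1 ↦ -1·X^0·Y^1·Z^1.
  monomial 2·x^0·y^0 ↦ 2·X^0·Y^0·Z^2.
Collecting: F(X, Y, Z) = 3*X**2 + X*Y + 2*X*Z - Y**2 - Y*Z + 2*Z**2.


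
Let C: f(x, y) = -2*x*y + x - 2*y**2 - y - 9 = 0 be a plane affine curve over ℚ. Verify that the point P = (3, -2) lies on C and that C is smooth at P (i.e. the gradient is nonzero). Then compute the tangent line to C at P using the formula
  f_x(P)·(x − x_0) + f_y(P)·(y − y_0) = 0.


Tangent line at P: 5*x + y - 13 = 0.

Step 1: f(3, -2) = 0, so P lies on C.
Step 2: partial derivatives
  f_x(x, y) = 1 - 2*y, f_y(x, y) = -2*x - 4*y - 1.
  f_x(P) = 5, f_y(P) = 1 (gradient nonzero, so P is smooth).
Step 3: tangent line at P: 5·(x − 3) + 1·(y − -2) = 0.
Expanding: 5*x + y - 13 = 0.


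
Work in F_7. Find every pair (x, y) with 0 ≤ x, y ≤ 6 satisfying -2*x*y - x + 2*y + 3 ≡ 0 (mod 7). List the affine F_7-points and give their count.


Affine F_7-points: {(0, 2), (2, 4), (3, 0), (4, 1), (5, 5), (6, 6)}; count = 6.

For each of the 49 pairs (x, y) ∈ F_7², evaluate f(x, y) mod 7. Record the zeros.
  x = 0: [0↦3, 1↦5, 2↦0, 3↦2, 4↦4, 5↦6, 6↦1]  zeros at y ∈ {2}
  x = 1: [0↦2, 1↦2, 2↦2, 3↦2, 4↦2, 5↦2, 6↦2]  zeros at y ∈ ∅
  x = 2: [0↦1, 1↦6, 2↦4, 3↦2, 4↦0, 5↦5, 6↦3]  zeros at y ∈ {4}
  x = 3: [0↦0, 1↦3, 2↦6, 3↦2, 4↦5, 5↦1, 6↦4]  zeros at y ∈ {0}
  x = 4: [0↦6, 1↦0, 2↦1, 3↦2, 4↦3, 5↦4, 6↦5]  zeros at y ∈ {1}
  x = 5: [0↦5, 1↦4, 2↦3, 3↦2, 4↦1, 5↦0, 6↦6]  zeros at y ∈ {5}
  x = 6: [0↦4, 1↦1, 2↦5, 3↦2, 4↦6, 5↦3, 6↦0]  zeros at y ∈ {6}
Collecting zeros: affine points = {(0, 2), (2, 4), (3, 0), (4, 1), (5, 5), (6, 6)}.
Total count |C(F_7)_aff| = 6.


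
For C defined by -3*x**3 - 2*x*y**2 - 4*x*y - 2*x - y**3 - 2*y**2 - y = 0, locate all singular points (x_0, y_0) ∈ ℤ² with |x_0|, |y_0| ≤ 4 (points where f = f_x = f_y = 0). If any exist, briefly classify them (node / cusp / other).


Singular points: {(0, -1)}; classification: cusp.

Compute partial derivatives:
  f_x = -9*x**2 - 2*y**2 - 4*y - 2.
  f_y = -4*x*y - 4*x - 3*y**2 - 4*y - 1.
Scan x_0 ∈ {−4, ..., 4}. For each x_0, f_y(x_0, y) is a polynomial in y; find its integer roots y ∈ {−4, ..., 4}, then test f_x and f at those candidates.
  x = -4: f_y(-4, y) = -3*y**2 + 12*y + 15; vanishes at y ∈ {-1}. (-4, -1): f_x = -144 ≠ 0.
  x = -3: f_y(-3, y) = -3*y**2 + 8*y + 11; vanishes at y ∈ {-1}. (-3, -1): f_x = -81 ≠ 0.
  x = -2: f_y(-2, y) = -3*y**2 + 4*y + 7; vanishes at y ∈ {-1}. (-2, -1): f_x = -36 ≠ 0.
  x = -1: f_y(-1, y) = 3 - 3*y**2; vanishes at y ∈ {-1, 1}. (-1, -1): f_x = -9 ≠ 0; (-1, 1): f_x = -17 ≠ 0.
  x = 0: f_y(0, y) = -3*y**2 - 4*y - 1; vanishes at y ∈ {-1}. (0, -1): f_x = 0, f = 0 — SINGULAR.
  x = 1: f_y(1, y) = -3*y**2 - 8*y - 5; vanishes at y ∈ {-1}. (1, -1): f_x = -9 ≠ 0.
  x = 2: f_y(2, y) = -3*y**2 - 12*y - 9; vanishes at y ∈ {-3, -1}. (2, -3): f_x = -44 ≠ 0; (2, -1): f_x = -36 ≠ 0.
  x = 3: f_y(3, y) = -3*y**2 - 16*y - 13; vanishes at y ∈ {-1}. (3, -1): f_x = -81 ≠ 0.
  x = 4: f_y(4, y) = -3*y**2 - 20*y - 17; vanishes at y ∈ {-1}. (4, -1): f_x = -144 ≠ 0.
Only singular point on the grid: (0, -1).
Classify: substitute x = 0 + u, y = -1 + v and expand: f = -3*u**3 - 2*u*v**2 - v**3 + v**2.
No constant or linear terms (consistent with a singular point). Quadratic part: v**2. Cubic part: -3*u**3 - 2*u*v**2 - v**3.
The quadratic part v**2 is a perfect square, so there is a single (double) tangent line v = 0, i.e. y = -1. Restricting the cubic part to that line (v = 0) leaves -3*u**3 ≠ 0, so f is not divisible by v and the branch is v² ≈ 3*u**3 to lowest order — this is a cusp.
Classification: cusp.


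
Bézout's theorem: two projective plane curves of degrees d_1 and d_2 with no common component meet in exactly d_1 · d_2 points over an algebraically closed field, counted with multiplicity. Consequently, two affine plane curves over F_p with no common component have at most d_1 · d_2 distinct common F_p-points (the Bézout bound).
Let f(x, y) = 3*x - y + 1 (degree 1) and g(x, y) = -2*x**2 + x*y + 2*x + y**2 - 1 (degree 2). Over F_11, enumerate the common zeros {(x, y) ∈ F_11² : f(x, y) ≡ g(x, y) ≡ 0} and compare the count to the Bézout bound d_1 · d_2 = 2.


Common zeros: {(0, 1), (9, 6)}; count = 2; Bézout bound = 2.

deg(f) = 1, deg(g) = 2, so Bézout bound = 2.
Scan x ∈ F_11. For each x, list the y ∈ F_11 with f(x, y) ≡ 0 and those with g(x, y) ≡ 0 (mod 11); the common zeros in that column are the intersection.
  x = 0: f ≡ 0 at y ∈ {1}; g ≡ 0 at y ∈ {1, 10}; common: {1}.
  x = 1: f ≡ 0 at y ∈ {4}; g ≡ 0 at y ∈ {3, 7}; common: ∅.
  x = 2: f ≡ 0 at y ∈ {7}; g ≡ 0 at y ∈ ∅; common: ∅.
  x = 3: f ≡ 0 at y ∈ {10}; g ≡ 0 at y ∈ ∅; common: ∅.
  x = 4: f ≡ 0 at y ∈ {2}; g ≡ 0 at y ∈ ∅; common: ∅.
  x = 5: f ≡ 0 at y ∈ {5}; g ≡ 0 at y ∈ ∅; common: ∅.
  x = 6: f ≡ 0 at y ∈ {8}; g ≡ 0 at y ∈ {6, 10}; common: ∅.
  x = 7: f ≡ 0 at y ∈ {0}; g ≡ 0 at y ∈ {1, 3}; common: ∅.
  x = 8: f ≡ 0 at y ∈ {3}; g ≡ 0 at y ∈ ∅; common: ∅.
  x = 9: f ≡ 0 at y ∈ {6}; g ≡ 0 at y ∈ {6, 7}; common: {6}.
  x = 10: f ≡ 0 at y ∈ {9}; g ≡ 0 at y ∈ ∅; common: ∅.
Collecting: common zeros = {(0, 1), (9, 6)}, so the count is 2.
Comparison with the Bézout bound: 2 ≤ 2 = deg(f)·deg(g), as expected for curves with no common component (the bound is attained).


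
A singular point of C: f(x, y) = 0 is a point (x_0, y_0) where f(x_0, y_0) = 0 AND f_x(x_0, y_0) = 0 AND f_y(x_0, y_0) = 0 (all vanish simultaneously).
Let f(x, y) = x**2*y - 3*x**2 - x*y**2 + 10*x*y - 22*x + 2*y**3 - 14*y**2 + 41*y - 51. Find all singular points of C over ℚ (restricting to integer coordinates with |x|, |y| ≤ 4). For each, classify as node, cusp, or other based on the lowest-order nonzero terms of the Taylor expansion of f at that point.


Singular points: {(-3, 2)}; classification: node.

Compute partial derivatives:
  f_x = 2*x*y - 6*x - y**2 + 10*y - 22.
  f_y = x**2 - 2*x*y + 10*x + 6*y**2 - 28*y + 41.
Scan x_0 ∈ {−4, ..., 4}. For each x_0, f_y(x_0, y) is a polynomial in y; find its integer roots y ∈ {−4, ..., 4}, then test f_x and f at those candidates.
  x = -4: f_y(-4, y) = 6*y**2 - 20*y + 17; no integer root y with |y| ≤ 4.
  x = -3: f_y(-3, y) = 6*y**2 - 22*y + 20; vanishes at y ∈ {2}. (-3, 2): f_x = 0, f = 0 — SINGULAR.
  x = -2: f_y(-2, y) = 6*y**2 - 24*y + 25; no integer root y with |y| ≤ 4.
  x = -1: f_y(-1, y) = 6*y**2 - 26*y + 32; no integer root y with |y| ≤ 4.
  x = 0: f_y(0, y) = 6*y**2 - 28*y + 41; no integer root y with |y| ≤ 4.
  x = 1: f_y(1, y) = 6*y**2 - 30*y + 52; no integer root y with |y| ≤ 4.
  x = 2: f_y(2, y) = 6*y**2 - 32*y + 65; no integer root y with |y| ≤ 4.
  x = 3: f_y(3, y) = 6*y**2 - 34*y + 80; no integer root y with |y| ≤ 4.
  x = 4: f_y(4, y) = 6*y**2 - 36*y + 97; no integer root y with |y| ≤ 4.
Only singular point on the grid: (-3, 2).
Classify: substitute x = -3 + u, y = 2 + v and expand: f = u**2*v - u**2 - u*v**2 + 2*v**3 + v**2.
No constant or linear terms (consistent with a singular point). Quadratic part: -u**2 + v**2. Cubic part: u**2*v - u*v**2 + 2*v**3.
The quadratic part v**2 - u**2 = (v − u)(v + u) splits into two distinct linear factors, so there are two distinct tangent lines y − 2 = ±(x − -3) — this is a node (ordinary double point).
Classification: node.


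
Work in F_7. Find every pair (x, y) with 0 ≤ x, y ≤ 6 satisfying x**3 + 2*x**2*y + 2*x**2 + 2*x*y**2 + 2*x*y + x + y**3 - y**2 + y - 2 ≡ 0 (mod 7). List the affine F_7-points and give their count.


Affine F_7-points: {(3, 1), (4, 0), (4, 1), (4, 6), (5, 3), (5, 4), (5, 5), (6, 6)}; count = 8.

For each of the 49 pairs (x, y) ∈ F_7², evaluate f(x, y) mod 7. Record the zeros.
  x = 0: [0↦5, 1↦6, 2↦4, 3↦5, 4↦1, 5↦5, 6↦2]  zeros at y ∈ ∅
  x = 1: [0↦2, 1↦2, 2↦3, 3↦4, 4↦4, 5↦2, 6↦4]  zeros at y ∈ ∅
  x = 2: [0↦2, 1↦5, 2↦6, 3↦4, 4↦5, 5↦1, 6↦5]  zeros at y ∈ ∅
  x = 3: [0↦4, 1↦0, 2↦5, 3↦4, 4↦3, 5↦1, 6↦4]  zeros at y ∈ {1}
  x = 4: [0↦0, 1↦0, 2↦6, 3↦3, 4↦4, 5↦1, 6↦0]  zeros at y ∈ {0, 1, 6}
  x = 5: [0↦3, 1↦4, 2↦1, 3↦0, 4↦0, 5↦0, 6↦6]  zeros at y ∈ {3, 4, 5}
  x = 6: [0↦5, 1↦4, 2↦3, 3↦1, 4↦4, 5↦4, 6↦0]  zeros at y ∈ {6}
Collecting zeros: affine points = {(3, 1), (4, 0), (4, 1), (4, 6), (5, 3), (5, 4), (5, 5), (6, 6)}.
Total count |C(F_7)_aff| = 8.


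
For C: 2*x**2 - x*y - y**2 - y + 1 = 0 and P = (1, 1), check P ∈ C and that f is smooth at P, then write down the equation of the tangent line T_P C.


Tangent line at P: 3*x - 4*y + 1 = 0.

Step 1: f(1, 1) = 0, so P lies on C.
Step 2: partial derivatives
  f_x(x, y) = 4*x - y, f_y(x, y) = -x - 2*y - 1.
  f_x(P) = 3, f_y(P) = -4 (gradient nonzero, so P is smooth).
Step 3: tangent line at P: 3·(x − 1) + -4·(y − 1) = 0.
Expanding: 3*x - 4*y + 1 = 0.


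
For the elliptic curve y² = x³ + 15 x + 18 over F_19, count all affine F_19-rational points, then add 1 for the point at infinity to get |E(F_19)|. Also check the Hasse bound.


Affine points = {(4, 3), (4, 16), (5, 3), (5, 16), (6, 1), (6, 18), (8, 2), (8, 17), (10, 3), (10, 16), (12, 8), (12, 11), (13, 4), (13, 15)}; affine count = 14; |E(F_19)| = 15.

Discriminant check: Δ ∝ 4a³ + 27b² = 4·15³ + 27·18² = 4·3375 + 27·324 ≡ 18 (mod 19). Nonzero ⇒ E is nonsingular.
For each x ∈ F_19, compute rhs = x³ + 15·x + 18 mod 19, then count y ∈ F_19 with y² ≡ rhs.
  x = 0: rhs = 18, matching y values: none (0 points).
  x = 1: rhs = 15, matching y values: none (0 points).
  x = 2: rhs = 18, matching y values: none (0 points).
  x = 3: rhs = 14, matching y values: none (0 points).
  x = 4: rhs = 9, matching y values: 3, 16 (2 points).
  x = 5: rhs = 9, matching y values: 3, 16 (2 points).
  x = 6: rhs = 1, matching y values: 1, 18 (2 points).
  x = 7: rhs = 10, matching y values: none (0 points).
  x = 8: rhs = 4, matching y values: 2, 17 (2 points).
  x = 9: rhs = 8, matching y values: none (0 points).
  x = 10: rhs = 9, matching y values: 3, 16 (2 points).
  x = 11: rhs = 13, matching y values: none (0 points).
  x = 12: rhs = 7, matching y values: 8, 11 (2 points).
  x = 13: rhs = 16, matching y values: 4, 15 (2 points).
  x = 14: rhs = 8, matching y values: none (0 points).
  x = 15: rhs = 8, matching y values: none (0 points).
  x = 16: rhs = 3, matching y values: none (0 points).
  x = 17: rhs = 18, matching y values: none (0 points).
  x = 18: rhs = 2, matching y values: none (0 points).
Total affine count: 14.
Full point count |E(F_19)| = 14 + 1 = 15.
Hasse bound: |15 − (19+1)| = |-5| = 5 ≤ 2√19 ≈ 8.7178 ✓.


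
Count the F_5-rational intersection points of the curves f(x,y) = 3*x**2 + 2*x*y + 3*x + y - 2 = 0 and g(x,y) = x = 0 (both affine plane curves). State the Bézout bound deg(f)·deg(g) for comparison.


Common zeros: {(0, 2)}; count = 1; Bézout bound = 2.

deg(f) = 2, deg(g) = 1, so Bézout bound = 2.
Scan x ∈ F_5. For each x, list the y ∈ F_5 with f(x, y) ≡ 0 and those with g(x, y) ≡ 0 (mod 5); the common zeros in that column are the intersection.
  x = 0: f ≡ 0 at y ∈ {2}; g ≡ 0 at y ∈ {0, 1, 2, 3, 4}; common: {2}.
  x = 1: f ≡ 0 at y ∈ {2}; g ≡ 0 at y ∈ ∅; common: ∅.
  x = 2: f ≡ 0 at y ∈ ∅; g ≡ 0 at y ∈ ∅; common: ∅.
  x = 3: f ≡ 0 at y ∈ {3}; g ≡ 0 at y ∈ ∅; common: ∅.
  x = 4: f ≡ 0 at y ∈ {3}; g ≡ 0 at y ∈ ∅; common: ∅.
Collecting: common zeros = {(0, 2)}, so the count is 1.
Comparison with the Bézout bound: 1 ≤ 2 = deg(f)·deg(g), as expected for curves with no common component (the affine F_5-count falls short of the bound because intersections may lie at infinity, over extension fields, or carry multiplicity).
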